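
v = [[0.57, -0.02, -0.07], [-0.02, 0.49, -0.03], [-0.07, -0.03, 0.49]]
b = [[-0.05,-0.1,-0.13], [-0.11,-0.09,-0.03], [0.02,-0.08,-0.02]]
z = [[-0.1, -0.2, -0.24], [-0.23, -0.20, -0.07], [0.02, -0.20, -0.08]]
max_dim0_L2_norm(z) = 0.35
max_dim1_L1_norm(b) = 0.28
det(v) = 0.13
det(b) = -0.00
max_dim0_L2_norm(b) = 0.16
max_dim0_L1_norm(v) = 0.66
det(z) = -0.01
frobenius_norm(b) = 0.24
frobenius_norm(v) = 0.90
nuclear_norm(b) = 0.36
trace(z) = -0.38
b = v @ z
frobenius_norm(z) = 0.50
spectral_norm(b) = 0.22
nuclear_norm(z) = 0.74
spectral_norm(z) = 0.46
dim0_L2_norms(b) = [0.12, 0.16, 0.13]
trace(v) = 1.55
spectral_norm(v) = 0.61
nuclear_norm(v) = 1.55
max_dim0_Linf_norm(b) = 0.13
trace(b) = -0.16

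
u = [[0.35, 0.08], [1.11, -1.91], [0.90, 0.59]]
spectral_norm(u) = 2.21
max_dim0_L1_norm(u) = 2.58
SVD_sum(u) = [[0.05,-0.09], [1.1,-1.92], [-0.03,0.06]] + [[0.30, 0.17], [0.01, 0.01], [0.93, 0.53]]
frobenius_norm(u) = 2.48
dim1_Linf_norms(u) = [0.35, 1.91, 0.9]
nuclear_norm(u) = 3.34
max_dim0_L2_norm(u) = 2.0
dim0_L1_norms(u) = [2.36, 2.58]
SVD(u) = [[-0.05, 0.3],[-1.00, 0.01],[0.03, 0.95]] @ diag([2.2124911529243616, 1.1278665250070286]) @ [[-0.50,0.87],  [0.87,0.50]]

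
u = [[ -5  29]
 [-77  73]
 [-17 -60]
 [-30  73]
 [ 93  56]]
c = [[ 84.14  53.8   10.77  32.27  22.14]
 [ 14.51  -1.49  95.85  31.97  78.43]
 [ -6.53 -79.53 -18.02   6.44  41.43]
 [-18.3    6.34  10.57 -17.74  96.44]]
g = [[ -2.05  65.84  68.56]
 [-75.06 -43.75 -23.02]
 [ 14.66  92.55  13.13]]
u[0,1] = 29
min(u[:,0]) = -77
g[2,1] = 92.55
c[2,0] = -6.53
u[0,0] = -5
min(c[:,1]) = -79.53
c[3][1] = 6.34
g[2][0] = 14.66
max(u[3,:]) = 73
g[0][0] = -2.05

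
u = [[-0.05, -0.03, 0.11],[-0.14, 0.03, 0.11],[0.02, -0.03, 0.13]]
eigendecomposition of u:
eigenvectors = [[-0.63, -0.47, 0.10], [-0.77, -0.27, 0.93], [-0.05, -0.84, 0.35]]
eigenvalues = [-0.08, 0.13, 0.06]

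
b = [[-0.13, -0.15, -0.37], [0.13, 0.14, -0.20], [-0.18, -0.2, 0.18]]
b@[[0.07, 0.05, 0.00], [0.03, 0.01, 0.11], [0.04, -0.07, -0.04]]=[[-0.03, 0.02, -0.00], [0.01, 0.02, 0.02], [-0.01, -0.02, -0.03]]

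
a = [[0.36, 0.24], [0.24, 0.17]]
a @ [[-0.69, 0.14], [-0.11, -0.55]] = [[-0.27, -0.08],  [-0.18, -0.06]]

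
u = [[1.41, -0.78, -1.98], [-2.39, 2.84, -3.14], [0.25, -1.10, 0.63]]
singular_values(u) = [5.0, 2.55, 0.53]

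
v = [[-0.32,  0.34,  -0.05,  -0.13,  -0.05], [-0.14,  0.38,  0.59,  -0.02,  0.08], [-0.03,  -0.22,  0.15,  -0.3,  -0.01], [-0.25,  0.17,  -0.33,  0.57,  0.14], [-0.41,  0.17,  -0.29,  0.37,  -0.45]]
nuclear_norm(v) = 2.82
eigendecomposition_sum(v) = [[(0.06-0j), (-0.07-0j), 0.04+0.00j, -0.18+0.00j, (-0.03-0j)], [(0.1-0j), -0.11-0.00j, 0.07+0.00j, (-0.29+0j), (-0.05-0j)], [0.08-0.00j, -0.09-0.00j, 0.06+0.00j, -0.24+0.00j, (-0.04-0j)], [(-0.23+0j), (0.25+0j), -0.16-0.00j, (0.68+0j), (0.11+0j)], [-0.10+0.00j, (0.11+0j), -0.07-0.00j, 0.29+0.00j, (0.05+0j)]] + [[(-0.15-0j),  0.05-0.00j,  -0.09+0.00j,  (-0.01+0j),  (-0.09+0j)], [(0.03+0j),  -0.01+0.00j,  0.02-0.00j,  -0j,  0.02-0.00j], [(0.01+0j),  (-0+0j),  0.01-0.00j,  -0j,  (0.01-0j)], [0.05+0.00j,  -0.02+0.00j,  (0.03-0j),  0.00-0.00j,  (0.03-0j)], [-0.68-0.00j,  (0.23-0j),  -0.43+0.00j,  (-0.05+0j),  -0.43+0.00j]] + [[-0.16+0.00j, 0.05-0.00j, -0.11+0.00j, -0.07+0.00j, 0.03+0.00j],[(-0+0j), 0.00-0.00j, (-0+0j), -0.00+0.00j, 0j],[(-0.08+0j), (0.03-0j), -0.06+0.00j, -0.04+0.00j, (0.01+0j)],[-0.13+0.00j, 0.04-0.00j, (-0.09+0j), -0.06+0.00j, (0.02+0j)],[(0.35-0j), -0.11+0.00j, 0.24-0.00j, 0.15-0.00j, -0.06-0.00j]] + [[-0.04+0.08j, 0.15-0.03j, (0.05-0.18j), (0.06-0.04j), (0.02-0.03j)], [(-0.13+0.07j), (0.25+0.11j), (0.25-0.21j), 0.14-0.00j, (0.05-0.02j)], [(-0.02-0.07j), (-0.08+0.11j), (0.07+0.14j), -0.01+0.06j, 0.03j], [0.03-0.02j, -0.05-0.02j, (-0.06+0.04j), (-0.03-0j), -0.01+0.00j], [(0.01-0.01j), -0.03-0.00j, -0.02+0.03j, (-0.01+0j), (-0+0j)]] + [[-0.04-0.08j, 0.15+0.03j, (0.05+0.18j), 0.06+0.04j, 0.02+0.03j], [-0.13-0.07j, 0.25-0.11j, 0.25+0.21j, 0.14+0.00j, (0.05+0.02j)], [-0.02+0.07j, (-0.08-0.11j), 0.07-0.14j, (-0.01-0.06j), -0.03j], [0.03+0.02j, -0.05+0.02j, (-0.06-0.04j), (-0.03+0j), -0.01-0.00j], [0.01+0.01j, -0.03+0.00j, (-0.02-0.03j), (-0.01-0j), (-0-0j)]]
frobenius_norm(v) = 1.44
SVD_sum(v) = [[-0.08,0.05,-0.1,0.12,-0.04], [0.08,-0.05,0.10,-0.12,0.04], [0.14,-0.08,0.17,-0.2,0.07], [-0.29,0.18,-0.35,0.43,-0.15], [-0.31,0.19,-0.38,0.46,-0.16]] + [[-0.13, 0.22, 0.21, -0.01, -0.0], [-0.27, 0.46, 0.42, -0.03, -0.0], [0.01, -0.02, -0.02, 0.0, 0.0], [0.01, -0.01, -0.01, 0.00, 0.00], [-0.03, 0.06, 0.05, -0.0, -0.0]] + [[-0.06, -0.02, -0.03, -0.10, -0.14],[0.04, 0.01, 0.02, 0.07, 0.09],[-0.06, -0.02, -0.03, -0.1, -0.14],[0.10, 0.03, 0.04, 0.17, 0.23],[-0.10, -0.03, -0.04, -0.16, -0.21]] + [[-0.06, 0.08, -0.13, -0.13, 0.14],[0.02, -0.03, 0.05, 0.05, -0.06],[-0.00, 0.00, -0.01, -0.01, 0.01],[-0.02, 0.02, -0.03, -0.03, 0.04],[0.03, -0.04, 0.07, 0.07, -0.08]] + [[0.01, 0.01, -0.00, -0.0, -0.01],[-0.01, -0.01, 0.00, 0.0, 0.01],[-0.11, -0.1, 0.04, 0.01, 0.05],[-0.06, -0.05, 0.02, 0.01, 0.03],[-0.00, -0.00, 0.0, 0.00, 0.0]]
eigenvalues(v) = [(0.74+0j), (-0.57+0j), (-0.33+0j), (0.25+0.33j), (0.25-0.33j)]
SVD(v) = [[-0.17, -0.44, -0.37, 0.8, 0.11], [0.17, -0.89, 0.25, -0.32, -0.1], [0.30, 0.04, -0.36, 0.04, -0.88], [-0.63, 0.02, 0.6, 0.21, -0.45], [-0.68, -0.11, -0.56, -0.46, -0.02]] @ diag([1.0558690959339467, 0.7605941805341465, 0.5129426777657208, 0.30903229848965885, 0.18446081590936858]) @ [[0.43,-0.27,0.53,-0.64,0.22], [0.4,-0.67,-0.62,0.04,0.00], [0.34,0.11,0.14,0.56,0.74], [-0.23,0.31,-0.52,-0.52,0.56], [0.69,0.61,-0.22,-0.07,-0.31]]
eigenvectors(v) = [[0.21+0.00j, (-0.21+0j), 0.38+0.00j, -0.38+0.25j, -0.38-0.25j], [(0.34+0j), (0.04+0j), (0.01+0j), (-0.78+0j), (-0.78-0j)], [(0.28+0j), (0.02+0j), (0.2+0j), (0.08-0.37j), (0.08+0.37j)], [-0.80+0.00j, 0.07+0.00j, (0.31+0j), (0.17+0j), (0.17-0j)], [(-0.34+0j), (-0.97+0j), -0.85+0.00j, (0.07-0.03j), 0.07+0.03j]]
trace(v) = 0.33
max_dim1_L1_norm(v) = 1.69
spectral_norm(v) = 1.06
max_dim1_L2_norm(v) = 0.79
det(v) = 0.02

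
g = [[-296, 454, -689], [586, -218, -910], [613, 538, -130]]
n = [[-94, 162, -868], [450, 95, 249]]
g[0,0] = -296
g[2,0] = 613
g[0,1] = 454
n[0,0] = -94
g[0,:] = [-296, 454, -689]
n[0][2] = -868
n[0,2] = -868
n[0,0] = -94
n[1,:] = [450, 95, 249]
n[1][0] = 450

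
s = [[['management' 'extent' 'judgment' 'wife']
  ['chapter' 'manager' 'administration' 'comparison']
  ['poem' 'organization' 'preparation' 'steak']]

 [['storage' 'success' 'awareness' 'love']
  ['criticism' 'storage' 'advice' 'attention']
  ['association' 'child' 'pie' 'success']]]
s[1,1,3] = 'attention'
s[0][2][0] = 'poem'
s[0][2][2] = 'preparation'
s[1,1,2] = 'advice'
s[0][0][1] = 'extent'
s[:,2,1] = ['organization', 'child']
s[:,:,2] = [['judgment', 'administration', 'preparation'], ['awareness', 'advice', 'pie']]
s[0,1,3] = 'comparison'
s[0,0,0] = 'management'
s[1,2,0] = 'association'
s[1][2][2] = 'pie'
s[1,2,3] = 'success'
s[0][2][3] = 'steak'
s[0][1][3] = 'comparison'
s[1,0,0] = 'storage'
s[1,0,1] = 'success'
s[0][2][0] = 'poem'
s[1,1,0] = 'criticism'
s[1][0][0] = 'storage'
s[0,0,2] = 'judgment'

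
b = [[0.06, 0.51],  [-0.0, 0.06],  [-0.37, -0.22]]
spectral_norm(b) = 0.61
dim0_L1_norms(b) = [0.43, 0.79]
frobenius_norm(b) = 0.67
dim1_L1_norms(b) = [0.57, 0.06, 0.59]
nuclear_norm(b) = 0.90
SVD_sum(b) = [[0.21, 0.43],[0.02, 0.05],[-0.16, -0.32]] + [[-0.15, 0.08], [-0.02, 0.01], [-0.21, 0.10]]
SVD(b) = [[-0.8, -0.59], [-0.09, -0.09], [0.6, -0.80]] @ diag([0.6061248624090847, 0.29191206067849956]) @ [[-0.44, -0.90], [0.90, -0.44]]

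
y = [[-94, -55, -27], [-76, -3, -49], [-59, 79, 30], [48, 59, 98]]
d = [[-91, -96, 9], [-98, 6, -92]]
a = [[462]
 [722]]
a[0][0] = 462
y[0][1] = -55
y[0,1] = -55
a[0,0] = 462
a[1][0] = 722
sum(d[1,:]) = -184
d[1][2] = -92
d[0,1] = -96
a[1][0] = 722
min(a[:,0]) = 462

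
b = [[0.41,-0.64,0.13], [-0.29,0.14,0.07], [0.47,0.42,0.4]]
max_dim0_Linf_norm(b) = 0.64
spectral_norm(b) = 0.82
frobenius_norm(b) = 1.12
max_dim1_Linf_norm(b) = 0.64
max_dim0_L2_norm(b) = 0.78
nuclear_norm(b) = 1.74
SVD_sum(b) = [[0.43,-0.63,0.07],[-0.15,0.22,-0.03],[-0.03,0.04,-0.00]] + [[0.01, 0.01, 0.01], [-0.06, -0.05, -0.05], [0.51, 0.39, 0.39]] + [[-0.03,  -0.01,  0.05],  [-0.08,  -0.04,  0.14],  [-0.01,  -0.0,  0.02]]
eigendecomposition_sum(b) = [[-0.1, -0.18, 0.04], [-0.08, -0.15, 0.03], [0.12, 0.21, -0.04]] + [[0.51, -0.46, 0.09], [-0.19, 0.17, -0.03], [0.44, -0.4, 0.08]] + [[0.0, -0.0, -0.0], [-0.02, 0.12, 0.07], [-0.09, 0.61, 0.36]]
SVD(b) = [[-0.94,0.02,0.34], [0.33,-0.12,0.94], [0.06,0.99,0.1]] @ diag([0.8162639937122463, 0.7500998400045592, 0.17766069512998275]) @ [[-0.56, 0.82, -0.09], [0.68, 0.52, 0.52], [-0.48, -0.23, 0.85]]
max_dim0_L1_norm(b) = 1.2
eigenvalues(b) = [-0.3, 0.76, 0.49]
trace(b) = 0.95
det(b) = -0.11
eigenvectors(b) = [[-0.56, -0.73, -0.00],[-0.48, 0.27, 0.2],[0.67, -0.63, 0.98]]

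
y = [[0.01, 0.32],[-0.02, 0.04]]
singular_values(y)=[0.32, 0.02]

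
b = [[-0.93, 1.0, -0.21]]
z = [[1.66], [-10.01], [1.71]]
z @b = [[-1.54, 1.66, -0.35], [9.31, -10.01, 2.1], [-1.59, 1.71, -0.36]]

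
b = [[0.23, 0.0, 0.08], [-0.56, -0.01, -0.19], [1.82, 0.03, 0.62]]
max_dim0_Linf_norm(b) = 1.82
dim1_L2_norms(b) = [0.24, 0.59, 1.92]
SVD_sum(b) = [[0.23, 0.00, 0.08], [-0.56, -0.01, -0.19], [1.82, 0.03, 0.62]] + [[-0.00, -0.0, 0.0],[-0.00, -0.0, 0.00],[0.0, 0.00, -0.0]] + [[0.00, -0.0, -0.00], [-0.00, 0.00, 0.0], [-0.0, 0.00, 0.0]]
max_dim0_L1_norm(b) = 2.61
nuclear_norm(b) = 2.03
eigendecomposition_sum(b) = [[0.23, 0.0, 0.08],  [-0.55, -0.01, -0.19],  [1.81, 0.02, 0.62]] + [[-0.0, -0.0, -0.0], [-0.01, -0.00, -0.0], [0.01, 0.01, 0.00]] + [[0.0, -0.0, -0.0], [-0.00, 0.0, 0.0], [-0.0, 0.00, 0.0]]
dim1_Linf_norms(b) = [0.23, 0.56, 1.82]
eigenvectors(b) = [[-0.12, 0.29, -0.3], [0.29, 0.4, 0.42], [-0.95, -0.87, 0.86]]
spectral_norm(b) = 2.03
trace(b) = 0.84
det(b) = -0.00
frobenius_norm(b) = 2.03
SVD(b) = [[-0.12, -0.97, -0.22],[0.29, -0.25, 0.92],[-0.95, 0.05, 0.31]] @ diag([2.0265196912308094, 0.004221144486984743, 0.00035070358763490754]) @ [[-0.95, -0.02, -0.32], [0.12, 0.92, -0.38], [-0.30, 0.40, 0.87]]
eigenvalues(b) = [0.85, -0.01, 0.0]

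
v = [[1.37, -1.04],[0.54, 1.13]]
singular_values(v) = [1.76, 1.2]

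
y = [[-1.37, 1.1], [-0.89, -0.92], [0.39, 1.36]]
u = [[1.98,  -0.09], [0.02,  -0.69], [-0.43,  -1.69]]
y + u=[[0.61, 1.01], [-0.87, -1.61], [-0.04, -0.33]]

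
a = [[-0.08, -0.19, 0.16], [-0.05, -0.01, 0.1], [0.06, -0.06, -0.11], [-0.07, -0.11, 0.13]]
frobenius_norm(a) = 0.37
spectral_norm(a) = 0.34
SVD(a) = [[-0.76, 0.35, -0.32], [-0.29, -0.4, -0.62], [0.20, 0.85, -0.18], [-0.55, 0.03, 0.7]] @ diag([0.33656148965133, 0.14356529573813395, 0.003920400910601695]) @ [[0.37, 0.58, -0.72],  [0.28, -0.81, -0.51],  [-0.88, -0.02, -0.47]]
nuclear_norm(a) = 0.48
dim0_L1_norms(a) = [0.26, 0.37, 0.5]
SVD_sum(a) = [[-0.1, -0.15, 0.19], [-0.04, -0.06, 0.07], [0.03, 0.04, -0.05], [-0.07, -0.11, 0.13]] + [[0.01, -0.04, -0.03],[-0.02, 0.05, 0.03],[0.03, -0.10, -0.06],[0.0, -0.0, -0.0]] + [[0.00, 0.00, 0.0], [0.00, 0.00, 0.0], [0.00, 0.00, 0.0], [-0.0, -0.0, -0.00]]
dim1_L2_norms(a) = [0.26, 0.11, 0.14, 0.18]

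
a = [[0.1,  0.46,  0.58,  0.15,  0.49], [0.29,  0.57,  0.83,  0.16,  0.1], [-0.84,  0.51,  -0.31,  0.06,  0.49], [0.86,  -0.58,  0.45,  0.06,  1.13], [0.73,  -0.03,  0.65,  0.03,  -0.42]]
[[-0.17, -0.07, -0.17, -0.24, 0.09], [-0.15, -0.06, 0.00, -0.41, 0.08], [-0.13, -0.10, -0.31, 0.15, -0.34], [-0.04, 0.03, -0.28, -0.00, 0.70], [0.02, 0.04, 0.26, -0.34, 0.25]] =a @ [[0.05, 0.03, -0.05, -0.21, 0.31], [-0.08, -0.09, -0.20, -0.29, -0.25], [-0.05, 0.01, 0.2, -0.24, 0.15], [-0.47, -0.15, 0.03, 0.05, -0.05], [-0.07, -0.04, -0.39, 0.10, 0.20]]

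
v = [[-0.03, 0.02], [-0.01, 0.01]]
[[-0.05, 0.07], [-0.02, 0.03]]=v@ [[0.61,-0.78],[-1.62,2.49]]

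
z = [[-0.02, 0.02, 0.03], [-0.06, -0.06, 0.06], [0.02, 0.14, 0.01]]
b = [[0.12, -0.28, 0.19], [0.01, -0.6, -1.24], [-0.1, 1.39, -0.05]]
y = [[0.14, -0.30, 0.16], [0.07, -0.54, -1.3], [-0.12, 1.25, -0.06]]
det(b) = 0.17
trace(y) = -0.46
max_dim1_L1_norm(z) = 0.18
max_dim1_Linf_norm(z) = 0.14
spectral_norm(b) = 1.65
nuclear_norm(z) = 0.24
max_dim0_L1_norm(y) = 2.09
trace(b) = -0.53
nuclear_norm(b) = 2.85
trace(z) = -0.07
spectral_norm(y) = 1.56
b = y + z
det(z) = 0.00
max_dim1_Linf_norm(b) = 1.39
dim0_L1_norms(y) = [0.33, 2.09, 1.52]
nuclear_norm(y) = 2.79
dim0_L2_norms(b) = [0.16, 1.54, 1.26]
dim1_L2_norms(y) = [0.37, 1.41, 1.26]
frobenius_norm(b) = 1.99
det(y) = 0.19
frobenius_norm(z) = 0.18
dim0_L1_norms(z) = [0.1, 0.22, 0.1]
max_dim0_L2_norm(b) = 1.54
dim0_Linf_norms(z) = [0.06, 0.14, 0.06]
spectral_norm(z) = 0.16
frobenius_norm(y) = 1.92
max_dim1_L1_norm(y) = 1.91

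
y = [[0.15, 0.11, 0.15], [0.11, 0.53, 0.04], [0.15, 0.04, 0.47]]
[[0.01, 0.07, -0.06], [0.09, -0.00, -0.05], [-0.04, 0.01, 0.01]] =y @ [[0.02, 0.78, -0.63],[0.17, -0.15, 0.01],[-0.11, -0.21, 0.23]]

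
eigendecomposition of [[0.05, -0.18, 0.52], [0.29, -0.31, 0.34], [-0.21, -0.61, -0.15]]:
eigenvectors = [[(0.02-0.61j), 0.02+0.61j, -0.70+0.00j], [(-0.11-0.43j), (-0.11+0.43j), 0.39+0.00j], [(0.66+0j), 0.66-0.00j, 0.60+0.00j]]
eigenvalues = [(-0.05+0.6j), (-0.05-0.6j), (-0.3+0j)]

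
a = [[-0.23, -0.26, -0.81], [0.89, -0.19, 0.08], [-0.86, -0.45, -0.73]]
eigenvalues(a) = [0.43, -0.92, -0.66]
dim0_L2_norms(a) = [1.26, 0.55, 1.09]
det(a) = 0.27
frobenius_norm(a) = 1.76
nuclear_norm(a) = 2.56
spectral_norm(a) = 1.56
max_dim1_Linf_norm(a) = 0.89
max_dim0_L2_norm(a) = 1.26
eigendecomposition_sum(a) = [[0.22,0.02,-0.15],[0.28,0.02,-0.20],[-0.27,-0.02,0.19]] + [[-0.46, -1.07, -1.48], [0.62, 1.44, 1.99], [-0.59, -1.38, -1.91]] + [[0.01,0.79,0.82], [-0.01,-1.65,-1.72], [0.01,0.95,0.99]]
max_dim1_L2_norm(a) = 1.21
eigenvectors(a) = [[0.49, 0.47, -0.38], [0.62, -0.64, 0.8], [-0.61, 0.61, -0.46]]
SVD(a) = [[-0.48, -0.58, -0.66],[0.42, -0.81, 0.41],[-0.77, -0.08, 0.63]] @ diag([1.5612517517470996, 0.7749325483711383, 0.21948237546924948]) @ [[0.74, 0.25, 0.63],[-0.67, 0.44, 0.6],[-0.13, -0.86, 0.49]]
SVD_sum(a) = [[-0.55, -0.19, -0.47], [0.48, 0.16, 0.41], [-0.89, -0.3, -0.76]] + [[0.3, -0.2, -0.27], [0.42, -0.28, -0.38], [0.04, -0.03, -0.04]] + [[0.02, 0.12, -0.07], [-0.01, -0.08, 0.04], [-0.02, -0.12, 0.07]]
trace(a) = -1.15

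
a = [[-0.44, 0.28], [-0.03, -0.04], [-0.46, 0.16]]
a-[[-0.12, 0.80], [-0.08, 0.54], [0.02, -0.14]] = [[-0.32, -0.52], [0.05, -0.58], [-0.48, 0.30]]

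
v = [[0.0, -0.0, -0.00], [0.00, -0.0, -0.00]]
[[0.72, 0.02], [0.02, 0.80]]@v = [[0.00, 0.00, 0.00],[0.00, 0.0, 0.0]]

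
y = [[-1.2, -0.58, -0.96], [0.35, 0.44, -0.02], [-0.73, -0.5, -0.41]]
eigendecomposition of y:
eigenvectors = [[0.87, -0.66, -0.02], [-0.14, 0.56, 0.87], [0.47, 0.50, -0.49]]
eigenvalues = [-1.62, 0.0, 0.44]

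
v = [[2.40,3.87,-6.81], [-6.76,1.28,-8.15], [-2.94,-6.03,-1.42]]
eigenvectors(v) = [[(-0.18+0j),0.78+0.00j,0.78-0.00j], [-0.70+0.00j,(-0.08+0.46j),(-0.08-0.46j)], [-0.69+0.00j,-0.38-0.19j,-0.38+0.19j]]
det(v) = -369.95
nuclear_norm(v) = 24.09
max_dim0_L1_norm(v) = 16.38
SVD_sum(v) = [[-2.44,1.12,-5.1], [-4.36,2.01,-9.14], [-0.56,0.26,-1.17]] + [[3.4, 4.11, -0.72], [-1.39, -1.68, 0.30], [-3.96, -4.78, 0.84]] + [[1.43, -1.36, -0.98],  [-1.0, 0.95, 0.69],  [1.58, -1.5, -1.09]]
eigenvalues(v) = [(-8.39+0j), (5.32+3.97j), (5.32-3.97j)]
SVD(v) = [[0.48, -0.63, 0.61], [0.87, 0.26, -0.43], [0.11, 0.73, 0.67]] @ diag([11.896189271248259, 8.552939078631931, 3.635974964139394]) @ [[-0.42, 0.19, -0.89], [-0.63, -0.76, 0.13], [0.65, -0.62, -0.45]]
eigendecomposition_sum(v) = [[-0.75+0.00j, (-0.58-0j), (-1.41+0j)], [-2.92+0.00j, (-2.27-0j), (-5.51+0j)], [-2.85+0.00j, -2.21-0.00j, (-5.37+0j)]] + [[1.57+2.95j,  (2.23-3.37j),  -2.70+2.68j], [-1.92+0.63j,  1.77+1.67j,  -1.32-1.88j], [-0.05-1.82j,  -1.91+1.10j,  1.97-0.65j]] + [[(1.57-2.95j),  2.23+3.37j,  (-2.7-2.68j)], [(-1.92-0.63j),  1.77-1.67j,  (-1.32+1.88j)], [-0.05+1.82j,  -1.91-1.10j,  (1.97+0.65j)]]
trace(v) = 2.26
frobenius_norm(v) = 15.10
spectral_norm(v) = 11.90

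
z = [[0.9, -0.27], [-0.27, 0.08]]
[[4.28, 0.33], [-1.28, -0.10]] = z @ [[4.17,1.28],[-1.96,3.05]]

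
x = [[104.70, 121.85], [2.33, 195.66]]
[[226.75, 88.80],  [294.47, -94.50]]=x @ [[0.42, 1.43], [1.5, -0.50]]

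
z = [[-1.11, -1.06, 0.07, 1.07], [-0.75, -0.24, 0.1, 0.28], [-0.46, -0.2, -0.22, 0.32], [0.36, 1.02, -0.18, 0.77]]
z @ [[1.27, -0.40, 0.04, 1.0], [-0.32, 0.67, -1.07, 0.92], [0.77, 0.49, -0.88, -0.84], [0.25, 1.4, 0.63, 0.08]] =[[-0.75, 1.27, 1.7, -2.06], [-0.73, 0.58, 0.32, -1.03], [-0.61, 0.39, 0.59, -0.43], [0.18, 1.53, -0.43, 1.51]]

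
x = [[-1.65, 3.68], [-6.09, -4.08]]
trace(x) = -5.73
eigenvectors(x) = [[-0.16-0.59j, -0.16+0.59j],[0.79+0.00j, 0.79-0.00j]]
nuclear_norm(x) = 11.33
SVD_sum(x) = [[0.75, 0.58], [-5.78, -4.48]] + [[-2.40,  3.10],[-0.31,  0.4]]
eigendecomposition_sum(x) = [[(-0.82+2.67j), (1.84+1.15j)], [(-3.04-1.91j), (-2.04+1.91j)]] + [[-0.82-2.67j, (1.84-1.15j)], [-3.04+1.91j, (-2.04-1.91j)]]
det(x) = 29.14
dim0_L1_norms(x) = [7.74, 7.76]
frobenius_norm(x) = 8.37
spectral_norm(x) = 7.37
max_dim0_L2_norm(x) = 6.31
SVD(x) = [[0.13,-0.99], [-0.99,-0.13]] @ diag([7.374379095668619, 3.951953055561981]) @ [[0.79, 0.61], [0.61, -0.79]]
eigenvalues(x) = [(-2.86+4.58j), (-2.86-4.58j)]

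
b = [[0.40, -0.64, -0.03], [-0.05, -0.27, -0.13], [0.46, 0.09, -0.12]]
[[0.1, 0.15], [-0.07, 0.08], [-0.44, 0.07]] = b@[[-0.40,0.10], [-0.49,-0.15], [1.74,-0.32]]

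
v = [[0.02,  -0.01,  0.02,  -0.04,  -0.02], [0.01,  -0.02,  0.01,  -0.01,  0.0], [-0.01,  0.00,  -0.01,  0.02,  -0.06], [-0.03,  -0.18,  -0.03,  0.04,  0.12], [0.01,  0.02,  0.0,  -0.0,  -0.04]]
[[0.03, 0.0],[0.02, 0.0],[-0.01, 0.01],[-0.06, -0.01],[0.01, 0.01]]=v@ [[0.31, 0.11], [-0.02, -0.05], [1.42, 0.03], [0.14, 0.11], [-0.12, -0.13]]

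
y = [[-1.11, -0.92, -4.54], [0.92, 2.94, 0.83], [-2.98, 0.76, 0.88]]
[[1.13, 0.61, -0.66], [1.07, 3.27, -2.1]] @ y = [[1.27,  0.25,  -5.20], [8.08,  7.03,  -3.99]]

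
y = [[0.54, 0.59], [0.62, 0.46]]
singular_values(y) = [1.11, 0.11]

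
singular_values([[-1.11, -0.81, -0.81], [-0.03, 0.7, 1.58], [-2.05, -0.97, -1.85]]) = [3.56, 1.16, 0.29]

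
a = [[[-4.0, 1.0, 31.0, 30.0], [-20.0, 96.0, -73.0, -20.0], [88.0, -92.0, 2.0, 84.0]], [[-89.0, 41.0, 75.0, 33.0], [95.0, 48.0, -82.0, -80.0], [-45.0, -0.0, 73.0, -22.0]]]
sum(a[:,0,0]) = -93.0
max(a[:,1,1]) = 96.0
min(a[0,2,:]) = -92.0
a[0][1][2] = -73.0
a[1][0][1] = 41.0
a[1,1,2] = -82.0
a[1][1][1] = 48.0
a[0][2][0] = 88.0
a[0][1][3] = -20.0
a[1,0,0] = -89.0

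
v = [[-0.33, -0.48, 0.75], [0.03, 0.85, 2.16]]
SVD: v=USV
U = [[-0.24, -0.97], [-0.97, 0.24]]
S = [2.39, 0.77]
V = [[0.02, -0.3, -0.95],[0.42, 0.87, -0.26]]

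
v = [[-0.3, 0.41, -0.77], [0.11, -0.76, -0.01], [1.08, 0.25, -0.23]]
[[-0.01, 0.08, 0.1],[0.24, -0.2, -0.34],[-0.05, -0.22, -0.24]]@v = [[0.12, -0.04, -0.02],[-0.46, 0.17, -0.1],[-0.27, 0.09, 0.1]]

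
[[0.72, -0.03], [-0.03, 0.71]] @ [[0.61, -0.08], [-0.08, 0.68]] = [[0.44, -0.08], [-0.08, 0.49]]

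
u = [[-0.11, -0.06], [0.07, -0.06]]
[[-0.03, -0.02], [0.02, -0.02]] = u @ [[0.26, -0.01], [-0.01, 0.27]]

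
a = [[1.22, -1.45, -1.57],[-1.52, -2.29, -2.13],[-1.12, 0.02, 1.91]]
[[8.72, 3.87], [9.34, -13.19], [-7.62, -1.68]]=a@ [[0.94, 5.86], [-1.52, -0.51], [-3.42, 2.56]]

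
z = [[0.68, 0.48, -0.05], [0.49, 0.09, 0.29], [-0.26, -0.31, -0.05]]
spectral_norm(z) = 1.03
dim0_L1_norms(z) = [1.43, 0.88, 0.39]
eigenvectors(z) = [[(0.85+0j),  0.40+0.06j,  (0.4-0.06j)], [0.38+0.00j,  (-0.7+0j),  (-0.7-0j)], [(-0.35+0j),  -0.23-0.55j,  (-0.23+0.55j)]]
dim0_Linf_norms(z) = [0.68, 0.48, 0.29]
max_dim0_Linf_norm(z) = 0.68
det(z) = 0.04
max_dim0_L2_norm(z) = 0.88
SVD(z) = [[-0.79, 0.43, 0.43],[-0.48, -0.88, -0.01],[0.38, -0.22, 0.90]] @ diag([1.0325256168510157, 0.33844680211825645, 0.11464995718426657]) @ [[-0.84, -0.52, -0.11], [-0.25, 0.57, -0.78], [0.48, -0.63, -0.61]]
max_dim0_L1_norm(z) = 1.43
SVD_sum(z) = [[0.69, 0.43, 0.09], [0.42, 0.26, 0.06], [-0.33, -0.2, -0.04]] + [[-0.04, 0.08, -0.11],  [0.07, -0.17, 0.23],  [0.02, -0.04, 0.06]] + [[0.02, -0.03, -0.03], [-0.00, 0.00, 0.0], [0.05, -0.07, -0.06]]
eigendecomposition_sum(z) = [[0.77-0.00j, (0.41+0j), 0.08-0.00j],  [0.34-0.00j, (0.19+0j), (0.04-0j)],  [-0.32+0.00j, -0.17+0.00j, -0.03+0.00j]] + [[-0.04-0.00j, (0.03-0.04j), (-0.07-0.05j)], [(0.07-0.01j), -0.05+0.07j, (0.13+0.06j)], [0.03+0.06j, -0.07-0.01j, -0.01+0.12j]] + [[-0.04+0.00j,(0.03+0.04j),(-0.07+0.05j)], [0.07+0.01j,-0.05-0.07j,0.13-0.06j], [(0.03-0.06j),-0.07+0.01j,(-0.01-0.12j)]]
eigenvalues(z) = [(0.92+0j), (-0.1+0.18j), (-0.1-0.18j)]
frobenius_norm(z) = 1.09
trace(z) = 0.72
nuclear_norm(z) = 1.49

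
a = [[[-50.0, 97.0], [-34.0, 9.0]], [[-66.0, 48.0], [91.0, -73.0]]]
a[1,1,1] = -73.0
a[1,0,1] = 48.0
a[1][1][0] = 91.0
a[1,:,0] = [-66.0, 91.0]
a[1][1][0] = 91.0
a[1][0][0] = -66.0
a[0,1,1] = 9.0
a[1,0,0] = -66.0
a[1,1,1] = -73.0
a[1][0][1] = 48.0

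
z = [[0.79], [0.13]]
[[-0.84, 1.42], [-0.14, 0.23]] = z @ [[-1.06, 1.8]]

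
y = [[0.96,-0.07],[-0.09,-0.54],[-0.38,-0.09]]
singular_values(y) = [1.04, 0.55]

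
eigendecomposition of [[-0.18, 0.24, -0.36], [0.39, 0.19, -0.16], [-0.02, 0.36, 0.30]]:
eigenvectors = [[0.84+0.00j, 0.17-0.37j, (0.17+0.37j)],[(-0.47+0j), -0.11-0.61j, -0.11+0.61j],[(0.26+0j), (-0.67+0j), -0.67-0.00j]]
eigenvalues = [(-0.42+0j), (0.37+0.32j), (0.37-0.32j)]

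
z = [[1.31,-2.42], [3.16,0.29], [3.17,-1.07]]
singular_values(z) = [4.87, 2.27]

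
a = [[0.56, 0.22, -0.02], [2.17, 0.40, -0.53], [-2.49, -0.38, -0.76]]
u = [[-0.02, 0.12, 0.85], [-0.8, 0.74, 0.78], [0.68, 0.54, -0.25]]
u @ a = [[-1.87, -0.28, -0.71], [-0.78, -0.18, -0.97], [2.18, 0.46, -0.11]]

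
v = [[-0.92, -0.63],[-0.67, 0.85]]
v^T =[[-0.92, -0.67], [-0.63, 0.85]]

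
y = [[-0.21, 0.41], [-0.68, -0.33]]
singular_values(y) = [0.76, 0.46]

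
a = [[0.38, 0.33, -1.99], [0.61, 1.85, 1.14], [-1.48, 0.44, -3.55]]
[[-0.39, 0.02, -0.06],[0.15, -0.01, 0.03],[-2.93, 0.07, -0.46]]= a @ [[1.07,-0.02,0.17], [-0.47,0.01,-0.07], [0.32,-0.01,0.05]]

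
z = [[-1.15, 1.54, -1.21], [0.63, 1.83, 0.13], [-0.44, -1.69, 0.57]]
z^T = [[-1.15, 0.63, -0.44], [1.54, 1.83, -1.69], [-1.21, 0.13, 0.57]]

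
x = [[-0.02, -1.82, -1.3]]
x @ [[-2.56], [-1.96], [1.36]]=[[1.85]]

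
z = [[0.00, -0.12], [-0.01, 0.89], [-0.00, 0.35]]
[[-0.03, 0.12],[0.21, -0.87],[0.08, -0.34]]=z @ [[-0.98,-0.22], [0.22,-0.98]]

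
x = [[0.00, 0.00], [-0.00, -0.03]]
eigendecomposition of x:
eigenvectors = [[1.0, 0.00], [0.0, 1.00]]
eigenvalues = [0.0, -0.03]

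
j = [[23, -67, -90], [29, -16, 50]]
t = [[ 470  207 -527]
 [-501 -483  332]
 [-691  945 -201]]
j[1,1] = -16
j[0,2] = -90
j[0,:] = [23, -67, -90]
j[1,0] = 29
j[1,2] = 50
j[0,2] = -90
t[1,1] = -483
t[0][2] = -527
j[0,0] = 23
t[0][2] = -527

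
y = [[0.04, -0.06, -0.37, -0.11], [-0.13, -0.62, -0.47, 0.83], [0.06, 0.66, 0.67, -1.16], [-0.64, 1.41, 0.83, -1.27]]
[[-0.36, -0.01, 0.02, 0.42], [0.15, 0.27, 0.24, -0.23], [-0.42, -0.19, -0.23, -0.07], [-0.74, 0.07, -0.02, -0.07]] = y@ [[0.96, -0.79, -0.55, 0.99], [0.48, -0.42, -0.21, 1.19], [0.69, 0.03, -0.09, -1.24], [1.08, -0.1, 0.0, 0.07]]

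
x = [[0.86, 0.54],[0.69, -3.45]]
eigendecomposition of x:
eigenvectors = [[0.99,  -0.12], [0.16,  0.99]]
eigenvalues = [0.94, -3.53]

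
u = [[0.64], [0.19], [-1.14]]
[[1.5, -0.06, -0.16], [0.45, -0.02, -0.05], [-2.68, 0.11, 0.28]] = u @[[2.35, -0.10, -0.25]]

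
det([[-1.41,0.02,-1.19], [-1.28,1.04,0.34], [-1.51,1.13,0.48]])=-0.308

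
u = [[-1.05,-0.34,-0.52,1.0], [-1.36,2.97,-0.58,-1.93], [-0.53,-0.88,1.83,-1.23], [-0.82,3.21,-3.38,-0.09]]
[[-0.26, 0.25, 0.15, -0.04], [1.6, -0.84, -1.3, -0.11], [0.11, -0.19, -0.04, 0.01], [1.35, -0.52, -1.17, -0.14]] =u @ [[-0.13, 0.03, 0.13, 0.04], [0.12, -0.04, -0.11, 0.01], [-0.24, 0.10, 0.2, 0.04], [-0.48, 0.32, 0.35, 0.03]]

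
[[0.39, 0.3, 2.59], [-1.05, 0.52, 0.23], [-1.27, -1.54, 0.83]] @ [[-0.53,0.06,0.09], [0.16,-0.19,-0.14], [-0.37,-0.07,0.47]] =[[-1.12, -0.21, 1.21], [0.55, -0.18, -0.06], [0.12, 0.16, 0.49]]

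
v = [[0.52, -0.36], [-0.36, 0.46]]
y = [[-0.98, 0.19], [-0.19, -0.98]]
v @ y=[[-0.44, 0.45], [0.27, -0.52]]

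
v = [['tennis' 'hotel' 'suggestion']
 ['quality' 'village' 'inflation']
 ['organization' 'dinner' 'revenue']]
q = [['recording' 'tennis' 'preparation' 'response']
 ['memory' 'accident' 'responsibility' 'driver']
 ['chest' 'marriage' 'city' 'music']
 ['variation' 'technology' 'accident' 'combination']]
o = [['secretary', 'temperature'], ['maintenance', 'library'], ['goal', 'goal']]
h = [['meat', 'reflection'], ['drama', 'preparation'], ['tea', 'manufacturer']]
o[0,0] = 'secretary'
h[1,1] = 'preparation'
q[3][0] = 'variation'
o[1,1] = 'library'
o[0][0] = 'secretary'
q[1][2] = 'responsibility'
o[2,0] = 'goal'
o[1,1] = 'library'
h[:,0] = ['meat', 'drama', 'tea']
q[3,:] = ['variation', 'technology', 'accident', 'combination']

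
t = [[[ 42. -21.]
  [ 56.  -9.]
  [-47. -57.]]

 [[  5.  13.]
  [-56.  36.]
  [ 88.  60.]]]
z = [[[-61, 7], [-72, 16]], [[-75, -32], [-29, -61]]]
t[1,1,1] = 36.0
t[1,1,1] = 36.0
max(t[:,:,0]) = 88.0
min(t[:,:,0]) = -56.0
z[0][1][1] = 16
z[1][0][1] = -32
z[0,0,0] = -61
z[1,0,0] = -75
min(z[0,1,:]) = -72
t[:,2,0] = [-47.0, 88.0]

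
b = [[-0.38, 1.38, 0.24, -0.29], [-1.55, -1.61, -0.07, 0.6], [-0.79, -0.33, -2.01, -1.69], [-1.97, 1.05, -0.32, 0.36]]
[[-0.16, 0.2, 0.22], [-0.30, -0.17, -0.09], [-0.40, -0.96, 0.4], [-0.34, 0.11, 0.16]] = b @ [[0.27,0.02,-0.11], [0.04,0.15,0.06], [-0.15,0.27,0.06], [0.28,0.21,-0.27]]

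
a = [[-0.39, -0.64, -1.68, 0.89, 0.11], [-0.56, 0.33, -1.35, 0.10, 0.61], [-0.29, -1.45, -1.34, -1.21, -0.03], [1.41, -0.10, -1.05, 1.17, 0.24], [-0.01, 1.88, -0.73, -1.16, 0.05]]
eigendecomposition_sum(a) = [[(-0.25+0j),(-1.03-0j),(-1.59+0j),(-0.35-0j),0.26+0.00j], [(-0.18+0j),-0.72-0.00j,(-1.12+0j),-0.24-0.00j,0.18+0.00j], [(-0.25+0j),-1.01-0.00j,-1.57+0.00j,(-0.34-0j),0.26+0.00j], [0.02-0.00j,0.07+0.00j,0.10-0.00j,0.02+0.00j,(-0.02-0j)], [(0.06-0j),0.26+0.00j,0.40-0.00j,0.09+0.00j,(-0.07-0j)]] + [[(-0.33+0.02j), (0.2+0.09j), (0.18-0.12j), (0.2-0.1j), -0.10-0.09j], [(-0.12-0.19j), (0.01+0.15j), 0.12+0.07j, 0.12+0.09j, 0.02-0.09j], [(0.12+0.25j), (0.01-0.18j), (-0.14-0.1j), -0.14-0.13j, (-0.04+0.11j)], [0.25+0.05j, (-0.13-0.11j), -0.15+0.05j, (-0.17+0.03j), 0.06+0.09j], [(0.26+0.84j), 0.10-0.57j, (-0.41-0.39j), (-0.38-0.47j), -0.18+0.33j]] + [[-0.33-0.02j,0.20-0.09j,0.18+0.12j,(0.2+0.1j),(-0.1+0.09j)], [-0.12+0.19j,0.01-0.15j,0.12-0.07j,0.12-0.09j,0.02+0.09j], [0.12-0.25j,(0.01+0.18j),-0.14+0.10j,(-0.14+0.13j),(-0.04-0.11j)], [(0.25-0.05j),(-0.13+0.11j),(-0.15-0.05j),(-0.17-0.03j),0.06-0.09j], [0.26-0.84j,0.10+0.57j,(-0.41+0.39j),(-0.38+0.47j),(-0.18-0.33j)]] + [[(0.38+0j), (0.65+0j), (-0.72-0j), 0.83-0.00j, 0.29+0.00j], [(0.04+0j), 0.07+0.00j, (-0.08-0j), (0.1-0j), 0.03+0.00j], [-0.27-0.00j, -0.47-0.00j, 0.52+0.00j, -0.60+0.00j, -0.21-0.00j], [0.68+0.00j, 1.16+0.00j, (-1.29-0j), (1.5-0j), (0.53+0j)], [(-0.23-0j), (-0.39-0j), (0.43+0j), -0.50+0.00j, (-0.18-0j)]] + [[(0.14-0j), (-0.66+0j), (0.27+0j), -0.00+0.00j, -0.24-0.00j],  [(-0.2+0j), (0.96-0j), (-0.4-0j), 0.00-0.00j, (0.34+0j)],  [-0.00+0.00j, 0.01-0.00j, -0.01-0.00j, 0.00-0.00j, 0.01+0.00j],  [(0.22-0j), -1.08+0.00j, (0.44+0j), -0.01+0.00j, -0.38-0.00j],  [(-0.37+0j), 1.81-0.00j, -0.75-0.00j, (0.01-0j), 0.65+0.00j]]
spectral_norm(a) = 3.01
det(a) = -8.53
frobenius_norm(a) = 4.71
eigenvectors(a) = [[0.63+0.00j, 0.07-0.31j, (0.07+0.31j), 0.44+0.00j, -0.27+0.00j], [(0.44+0j), 0.21-0.05j, (0.21+0.05j), (0.05+0j), 0.40+0.00j], [(0.62+0j), -0.26+0.04j, -0.26-0.04j, (-0.32+0j), 0.01+0.00j], [(-0.04+0j), (-0.12+0.21j), (-0.12-0.21j), (0.79+0j), (-0.45+0j)], [-0.16+0.00j, (-0.85+0j), (-0.85-0j), (-0.27+0j), (0.75+0j)]]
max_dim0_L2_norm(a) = 2.84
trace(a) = -0.18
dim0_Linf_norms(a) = [1.41, 1.88, 1.68, 1.21, 0.61]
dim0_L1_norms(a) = [2.66, 4.4, 6.15, 4.53, 1.04]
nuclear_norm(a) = 9.44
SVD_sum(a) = [[-0.03, -0.88, -1.66, 0.41, 0.24], [-0.02, -0.51, -0.95, 0.23, 0.14], [-0.02, -0.71, -1.33, 0.33, 0.19], [-0.02, -0.55, -1.03, 0.25, 0.15], [0.01, 0.22, 0.40, -0.1, -0.06]] + [[0.02, -0.04, 0.03, 0.05, -0.01],  [-0.25, 0.50, -0.40, -0.59, 0.07],  [-0.17, 0.36, -0.28, -0.42, 0.05],  [0.19, -0.4, 0.31, 0.46, -0.05],  [-0.57, 1.18, -0.93, -1.38, 0.16]] + [[0.11,0.19,-0.06,0.16,0.04], [0.17,0.28,-0.09,0.23,0.06], [-0.61,-1.01,0.31,-0.84,-0.21], [0.58,0.96,-0.30,0.80,0.2], [0.31,0.52,-0.16,0.43,0.11]] + [[-0.47, 0.08, 0.04, 0.25, 0.08], [-0.49, 0.08, 0.04, 0.26, 0.08], [0.52, -0.08, -0.04, -0.27, -0.09], [0.65, -0.11, -0.05, -0.34, -0.11], [0.25, -0.04, -0.02, -0.13, -0.04]] + [[-0.02,0.02,-0.04,0.03,-0.24],[0.03,-0.03,0.04,-0.03,0.27],[0.0,-0.00,0.00,-0.00,0.03],[0.01,-0.01,0.01,-0.01,0.06],[-0.01,0.01,-0.02,0.01,-0.11]]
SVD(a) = [[-0.64, 0.03, 0.12, 0.43, 0.62], [-0.37, -0.36, 0.18, 0.45, -0.71], [-0.52, -0.26, -0.66, -0.47, -0.07], [-0.4, 0.29, 0.63, -0.59, -0.15], [0.16, -0.85, 0.34, -0.23, 0.30]] @ diag([3.008851923582047, 2.5030106065280395, 2.259827122152574, 1.2750585068720472, 0.39288062767409626]) @ [[0.01, 0.46, 0.86, -0.21, -0.12], [0.27, -0.56, 0.44, 0.65, -0.07], [0.41, 0.67, -0.21, 0.56, 0.14], [-0.87, 0.14, 0.07, 0.45, 0.14], [-0.09, 0.1, -0.16, 0.12, -0.97]]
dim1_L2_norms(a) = [2.05, 1.62, 2.33, 2.13, 2.33]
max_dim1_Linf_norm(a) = 1.88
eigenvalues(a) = [(-2.58+0j), (-0.81+0.43j), (-0.81-0.43j), (2.29+0j), (1.73+0j)]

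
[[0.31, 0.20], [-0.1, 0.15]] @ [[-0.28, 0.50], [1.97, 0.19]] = [[0.31, 0.19], [0.32, -0.02]]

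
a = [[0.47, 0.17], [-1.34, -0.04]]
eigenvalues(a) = [(0.22+0.4j), (0.22-0.4j)]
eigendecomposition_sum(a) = [[0.24+0.13j, (0.09-0.05j)], [(-0.67+0.36j), -0.02+0.27j]] + [[0.24-0.13j, 0.09+0.05j],[(-0.67-0.36j), (-0.02-0.27j)]]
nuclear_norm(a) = 1.57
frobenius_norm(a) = 1.43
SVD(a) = [[-0.34, 0.94],[0.94, 0.34]] @ diag([1.4231773449908585, 0.1468545018198997]) @ [[-1.0, -0.07], [-0.07, 1.0]]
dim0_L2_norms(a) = [1.42, 0.17]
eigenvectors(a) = [[-0.18-0.28j, -0.18+0.28j], [0.94+0.00j, 0.94-0.00j]]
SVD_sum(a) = [[0.48, 0.03], [-1.34, -0.09]] + [[-0.01, 0.14], [-0.00, 0.05]]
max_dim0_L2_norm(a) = 1.42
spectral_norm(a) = 1.42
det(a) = 0.21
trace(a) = 0.43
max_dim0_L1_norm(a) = 1.81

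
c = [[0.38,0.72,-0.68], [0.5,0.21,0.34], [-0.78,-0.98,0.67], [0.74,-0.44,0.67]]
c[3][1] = -0.439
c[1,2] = 0.338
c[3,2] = 0.668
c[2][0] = -0.778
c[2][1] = -0.978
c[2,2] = 0.666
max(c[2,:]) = 0.666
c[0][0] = 0.377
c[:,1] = [0.722, 0.214, -0.978, -0.439]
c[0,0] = 0.377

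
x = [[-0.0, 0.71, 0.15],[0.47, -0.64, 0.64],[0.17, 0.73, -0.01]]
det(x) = 0.15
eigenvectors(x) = [[-0.60, -0.79, 0.41], [-0.5, 0.05, -0.8], [-0.62, 0.62, 0.43]]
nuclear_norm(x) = 2.14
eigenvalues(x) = [0.74, -0.16, -1.22]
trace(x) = -0.65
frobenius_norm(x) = 1.46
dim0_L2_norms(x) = [0.5, 1.2, 0.66]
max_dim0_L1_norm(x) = 2.08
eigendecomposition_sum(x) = [[0.23, 0.27, 0.28], [0.19, 0.22, 0.23], [0.24, 0.27, 0.28]] + [[-0.09, -0.00, 0.09], [0.01, 0.0, -0.01], [0.07, 0.00, -0.07]] + [[-0.14,0.44,-0.22],[0.27,-0.86,0.42],[-0.14,0.46,-0.22]]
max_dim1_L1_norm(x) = 1.75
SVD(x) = [[-0.49,0.50,0.71], [0.70,0.71,-0.02], [-0.52,0.49,-0.7]] @ diag([1.2582029775916634, 0.7202204870216036, 0.16373062405621241]) @ [[0.19,-0.93,0.3], [0.58,0.36,0.73], [-0.79,0.04,0.61]]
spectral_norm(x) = 1.26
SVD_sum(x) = [[-0.12, 0.58, -0.19], [0.17, -0.82, 0.27], [-0.12, 0.61, -0.20]] + [[0.21, 0.13, 0.27], [0.30, 0.18, 0.38], [0.2, 0.12, 0.26]] + [[-0.09,0.00,0.07], [0.0,-0.00,-0.00], [0.09,-0.0,-0.07]]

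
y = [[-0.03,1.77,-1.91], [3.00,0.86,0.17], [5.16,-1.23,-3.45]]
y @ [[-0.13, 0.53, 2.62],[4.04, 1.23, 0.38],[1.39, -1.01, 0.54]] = [[4.5, 4.09, -0.44], [3.32, 2.48, 8.28], [-10.44, 4.71, 11.19]]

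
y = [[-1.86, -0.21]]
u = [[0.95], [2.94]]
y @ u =[[-2.38]]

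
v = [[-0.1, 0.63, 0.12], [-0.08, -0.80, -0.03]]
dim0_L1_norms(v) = [0.18, 1.43, 0.15]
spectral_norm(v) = 1.02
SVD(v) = [[-0.62, 0.78],[0.78, 0.62]] @ diag([1.0229955208198527, 0.1485939580956048]) @ [[-0.0, -1.00, -0.10],[-0.86, -0.05, 0.50]]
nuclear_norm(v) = 1.17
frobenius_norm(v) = 1.03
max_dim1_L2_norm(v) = 0.8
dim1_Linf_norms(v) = [0.63, 0.8]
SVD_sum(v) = [[0.00, 0.64, 0.06], [-0.0, -0.8, -0.08]] + [[-0.10, -0.01, 0.06], [-0.08, -0.00, 0.05]]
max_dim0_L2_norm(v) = 1.02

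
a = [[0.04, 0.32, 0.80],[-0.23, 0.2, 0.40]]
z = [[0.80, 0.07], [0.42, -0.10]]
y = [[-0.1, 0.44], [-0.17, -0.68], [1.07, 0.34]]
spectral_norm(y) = 1.21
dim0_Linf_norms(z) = [0.8, 0.1]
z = a @ y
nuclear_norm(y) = 1.91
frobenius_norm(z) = 0.91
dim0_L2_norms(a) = [0.23, 0.38, 0.89]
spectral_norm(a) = 0.97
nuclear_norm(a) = 1.20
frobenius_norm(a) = 1.00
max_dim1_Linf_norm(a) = 0.8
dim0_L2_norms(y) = [1.09, 0.88]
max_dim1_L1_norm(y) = 1.41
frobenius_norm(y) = 1.40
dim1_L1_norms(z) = [0.87, 0.52]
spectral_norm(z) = 0.90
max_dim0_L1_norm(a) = 1.2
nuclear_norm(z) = 1.02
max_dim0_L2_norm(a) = 0.89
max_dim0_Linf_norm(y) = 1.07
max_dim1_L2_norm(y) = 1.12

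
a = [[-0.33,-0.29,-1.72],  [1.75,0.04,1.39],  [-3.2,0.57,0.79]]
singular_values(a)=[3.69, 2.39, 0.0]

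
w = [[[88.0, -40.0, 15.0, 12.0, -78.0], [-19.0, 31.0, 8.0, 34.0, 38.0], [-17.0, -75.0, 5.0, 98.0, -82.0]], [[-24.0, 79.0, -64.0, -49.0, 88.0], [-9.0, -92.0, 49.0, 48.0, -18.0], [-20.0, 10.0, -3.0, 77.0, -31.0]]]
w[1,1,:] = [-9.0, -92.0, 49.0, 48.0, -18.0]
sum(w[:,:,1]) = -87.0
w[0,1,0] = -19.0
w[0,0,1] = -40.0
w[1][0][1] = 79.0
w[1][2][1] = 10.0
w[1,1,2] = 49.0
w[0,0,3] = 12.0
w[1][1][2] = 49.0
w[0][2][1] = -75.0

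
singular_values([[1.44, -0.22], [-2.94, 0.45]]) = [3.31, 0.0]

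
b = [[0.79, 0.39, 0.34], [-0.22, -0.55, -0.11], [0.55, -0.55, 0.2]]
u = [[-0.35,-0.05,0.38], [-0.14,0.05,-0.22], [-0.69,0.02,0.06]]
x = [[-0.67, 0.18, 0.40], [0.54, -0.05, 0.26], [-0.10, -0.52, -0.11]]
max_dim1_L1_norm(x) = 1.25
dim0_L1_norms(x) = [1.31, 0.75, 0.77]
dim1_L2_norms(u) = [0.52, 0.27, 0.69]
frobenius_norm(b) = 1.38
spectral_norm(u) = 0.81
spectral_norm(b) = 1.09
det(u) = 0.00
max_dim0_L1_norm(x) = 1.31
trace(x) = -0.83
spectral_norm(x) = 0.90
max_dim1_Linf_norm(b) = 0.79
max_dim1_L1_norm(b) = 1.52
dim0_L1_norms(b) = [1.56, 1.49, 0.65]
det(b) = 0.00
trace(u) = -0.24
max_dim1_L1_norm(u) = 0.78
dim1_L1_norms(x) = [1.25, 0.85, 0.73]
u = b @ x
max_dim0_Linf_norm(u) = 0.69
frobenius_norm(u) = 0.91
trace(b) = 0.44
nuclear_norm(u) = 1.22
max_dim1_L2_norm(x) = 0.8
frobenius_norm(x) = 1.14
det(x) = -0.20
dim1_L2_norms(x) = [0.8, 0.6, 0.54]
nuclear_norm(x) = 1.87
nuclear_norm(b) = 1.94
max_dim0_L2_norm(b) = 0.99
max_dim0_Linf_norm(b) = 0.79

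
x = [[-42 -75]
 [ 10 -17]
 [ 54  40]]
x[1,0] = 10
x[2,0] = 54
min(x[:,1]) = -75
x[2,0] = 54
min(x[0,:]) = -75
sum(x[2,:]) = 94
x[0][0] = -42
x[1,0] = 10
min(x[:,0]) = -42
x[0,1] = -75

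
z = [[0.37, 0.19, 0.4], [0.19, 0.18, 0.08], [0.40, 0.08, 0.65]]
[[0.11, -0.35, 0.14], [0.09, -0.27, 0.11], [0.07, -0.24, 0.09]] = z@[[0.13, -0.42, 0.16], [0.34, -1.07, 0.42], [-0.01, 0.02, -0.01]]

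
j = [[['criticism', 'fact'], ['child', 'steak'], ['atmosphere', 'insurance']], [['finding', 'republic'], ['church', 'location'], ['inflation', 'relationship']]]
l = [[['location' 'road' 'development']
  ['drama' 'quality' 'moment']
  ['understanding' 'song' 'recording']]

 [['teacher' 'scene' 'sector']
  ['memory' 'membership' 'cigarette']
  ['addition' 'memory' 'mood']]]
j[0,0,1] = 'fact'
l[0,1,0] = 'drama'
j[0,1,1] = 'steak'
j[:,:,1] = [['fact', 'steak', 'insurance'], ['republic', 'location', 'relationship']]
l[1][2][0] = 'addition'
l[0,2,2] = 'recording'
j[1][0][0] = 'finding'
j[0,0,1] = 'fact'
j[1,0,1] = 'republic'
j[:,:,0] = [['criticism', 'child', 'atmosphere'], ['finding', 'church', 'inflation']]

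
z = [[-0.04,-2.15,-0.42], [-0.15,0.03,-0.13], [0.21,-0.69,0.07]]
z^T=[[-0.04, -0.15, 0.21], [-2.15, 0.03, -0.69], [-0.42, -0.13, 0.07]]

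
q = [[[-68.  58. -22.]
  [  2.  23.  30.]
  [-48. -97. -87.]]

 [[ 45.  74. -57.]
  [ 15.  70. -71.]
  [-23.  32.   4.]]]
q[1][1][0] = 15.0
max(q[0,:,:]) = 58.0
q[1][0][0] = 45.0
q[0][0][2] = -22.0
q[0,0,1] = 58.0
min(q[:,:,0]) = -68.0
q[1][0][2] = -57.0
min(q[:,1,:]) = -71.0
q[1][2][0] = -23.0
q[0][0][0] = -68.0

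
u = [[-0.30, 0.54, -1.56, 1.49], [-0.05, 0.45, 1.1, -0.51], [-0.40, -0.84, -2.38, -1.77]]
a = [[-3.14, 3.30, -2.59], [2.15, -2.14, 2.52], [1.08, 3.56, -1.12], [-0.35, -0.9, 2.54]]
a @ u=[[1.81, 1.96, 14.69, -1.78], [-1.55, -1.92, -11.71, -0.17], [-0.05, 3.13, 4.90, 1.78], [-0.87, -2.73, -6.49, -4.56]]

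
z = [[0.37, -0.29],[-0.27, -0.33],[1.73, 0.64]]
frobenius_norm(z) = 1.95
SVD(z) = [[-0.13, -0.88], [0.19, -0.48], [-0.97, 0.02]] @ diag([1.8969824435642888, 0.45470606858591706]) @ [[-0.94, -0.34], [-0.34, 0.94]]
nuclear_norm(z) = 2.35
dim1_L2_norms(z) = [0.47, 0.43, 1.84]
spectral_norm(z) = 1.90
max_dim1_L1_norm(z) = 2.37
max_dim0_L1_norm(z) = 2.37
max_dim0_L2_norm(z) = 1.79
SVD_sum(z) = [[0.23,  0.08], [-0.34,  -0.13], [1.73,  0.63]] + [[0.14,  -0.37], [0.07,  -0.20], [-0.00,  0.01]]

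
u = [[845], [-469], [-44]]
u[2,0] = -44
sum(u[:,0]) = 332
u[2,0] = -44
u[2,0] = -44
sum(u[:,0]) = 332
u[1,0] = -469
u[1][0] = -469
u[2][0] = -44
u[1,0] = -469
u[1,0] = -469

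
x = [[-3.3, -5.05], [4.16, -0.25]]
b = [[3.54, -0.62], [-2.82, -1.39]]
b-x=[[6.84,4.43], [-6.98,-1.14]]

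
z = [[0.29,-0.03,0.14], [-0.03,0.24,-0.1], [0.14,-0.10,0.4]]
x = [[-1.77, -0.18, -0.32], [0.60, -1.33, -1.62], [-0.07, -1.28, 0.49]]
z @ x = [[-0.54, -0.19, 0.02],[0.2, -0.19, -0.43],[-0.34, -0.4, 0.31]]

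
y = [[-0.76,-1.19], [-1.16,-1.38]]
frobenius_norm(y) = 2.29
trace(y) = -2.14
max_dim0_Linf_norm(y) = 1.38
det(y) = -0.33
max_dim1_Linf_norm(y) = 1.38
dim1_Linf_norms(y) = [1.19, 1.38]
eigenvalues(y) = [0.15, -2.29]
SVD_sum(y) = [[-0.85,-1.12],[-1.09,-1.43]] + [[0.09, -0.07], [-0.07, 0.05]]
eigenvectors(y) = [[0.8,0.62], [-0.61,0.79]]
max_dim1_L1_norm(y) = 2.54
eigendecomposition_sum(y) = [[0.09,-0.07], [-0.07,0.05]] + [[-0.85, -1.12], [-1.09, -1.43]]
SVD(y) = [[-0.62, -0.79],[-0.79, 0.62]] @ diag([2.2853108789186813, 0.14510060887510406]) @ [[0.6,0.80], [-0.80,0.60]]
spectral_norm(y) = 2.29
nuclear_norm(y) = 2.43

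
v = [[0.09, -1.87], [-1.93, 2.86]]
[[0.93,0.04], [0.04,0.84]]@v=[[0.01, -1.62],[-1.62, 2.33]]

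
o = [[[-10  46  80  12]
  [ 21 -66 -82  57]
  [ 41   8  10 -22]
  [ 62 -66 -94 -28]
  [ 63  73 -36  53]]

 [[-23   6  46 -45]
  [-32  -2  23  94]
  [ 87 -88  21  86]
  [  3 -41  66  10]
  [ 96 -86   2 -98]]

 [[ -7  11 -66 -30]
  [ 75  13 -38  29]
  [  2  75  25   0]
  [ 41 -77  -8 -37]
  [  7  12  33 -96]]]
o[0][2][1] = 8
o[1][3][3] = 10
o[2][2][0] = 2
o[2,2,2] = 25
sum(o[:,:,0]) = 426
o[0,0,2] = 80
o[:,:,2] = [[80, -82, 10, -94, -36], [46, 23, 21, 66, 2], [-66, -38, 25, -8, 33]]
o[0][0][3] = 12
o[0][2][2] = 10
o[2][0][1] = 11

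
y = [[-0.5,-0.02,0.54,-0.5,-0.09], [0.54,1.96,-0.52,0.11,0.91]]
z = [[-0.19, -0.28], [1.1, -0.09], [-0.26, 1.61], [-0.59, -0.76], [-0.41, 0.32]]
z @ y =[[-0.06,-0.55,0.04,0.06,-0.24],[-0.6,-0.2,0.64,-0.56,-0.18],[1.0,3.16,-0.98,0.31,1.49],[-0.12,-1.48,0.08,0.21,-0.64],[0.38,0.64,-0.39,0.24,0.33]]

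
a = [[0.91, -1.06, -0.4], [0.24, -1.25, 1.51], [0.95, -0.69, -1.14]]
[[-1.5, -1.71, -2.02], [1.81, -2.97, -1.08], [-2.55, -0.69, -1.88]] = a @ [[-1.42,-0.41,-1.07], [-0.26,1.51,0.91], [1.21,-0.65,0.21]]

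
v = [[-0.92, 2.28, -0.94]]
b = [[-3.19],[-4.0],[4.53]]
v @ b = [[-10.44]]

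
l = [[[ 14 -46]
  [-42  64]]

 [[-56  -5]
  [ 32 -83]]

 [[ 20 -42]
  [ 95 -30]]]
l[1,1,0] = 32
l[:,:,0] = [[14, -42], [-56, 32], [20, 95]]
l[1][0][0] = -56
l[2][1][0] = 95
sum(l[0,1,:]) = 22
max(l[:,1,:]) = 95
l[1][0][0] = -56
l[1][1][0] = 32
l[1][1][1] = -83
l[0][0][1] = -46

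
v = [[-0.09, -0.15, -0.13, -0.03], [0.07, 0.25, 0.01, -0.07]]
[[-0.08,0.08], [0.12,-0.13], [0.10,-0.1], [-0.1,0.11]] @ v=[[0.01, 0.03, 0.01, -0.00], [-0.02, -0.05, -0.02, 0.01], [-0.02, -0.04, -0.01, 0.0], [0.02, 0.04, 0.01, -0.00]]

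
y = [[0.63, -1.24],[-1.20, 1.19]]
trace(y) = 1.82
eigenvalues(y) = [-0.34, 2.16]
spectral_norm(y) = 2.16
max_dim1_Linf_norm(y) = 1.24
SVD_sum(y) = [[0.84, -1.08],[-1.03, 1.32]] + [[-0.21, -0.16], [-0.17, -0.13]]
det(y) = -0.74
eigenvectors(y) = [[-0.79,0.63], [-0.62,-0.78]]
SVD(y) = [[-0.63, 0.78], [0.78, 0.63]] @ diag([2.1619385719513966, 0.34149906457961904]) @ [[-0.61, 0.79], [-0.79, -0.61]]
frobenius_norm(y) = 2.19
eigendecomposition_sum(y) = [[-0.21, -0.17], [-0.16, -0.13]] + [[0.84,-1.07], [-1.04,1.32]]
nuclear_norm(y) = 2.50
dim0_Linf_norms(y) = [1.2, 1.24]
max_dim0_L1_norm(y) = 2.43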